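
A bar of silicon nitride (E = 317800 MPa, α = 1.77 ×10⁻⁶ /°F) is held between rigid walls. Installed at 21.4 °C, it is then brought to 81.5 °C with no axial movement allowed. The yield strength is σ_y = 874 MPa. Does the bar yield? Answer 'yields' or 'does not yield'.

does not yield

E = 317800 MPa = 317.8 GPa.
α = 1.77×10⁻⁶/°F × 9/5 = 3.19×10⁻⁶/K.
ΔT = 60.10 K. Constrained thermal stress σ = E·α·ΔT = 317.8×10³ MPa × 3.19×10⁻⁶ × 60.10 = 60.9 MPa (compressive).
Compare to σ_y = 874 MPa: σ < σ_y, so it does not yield.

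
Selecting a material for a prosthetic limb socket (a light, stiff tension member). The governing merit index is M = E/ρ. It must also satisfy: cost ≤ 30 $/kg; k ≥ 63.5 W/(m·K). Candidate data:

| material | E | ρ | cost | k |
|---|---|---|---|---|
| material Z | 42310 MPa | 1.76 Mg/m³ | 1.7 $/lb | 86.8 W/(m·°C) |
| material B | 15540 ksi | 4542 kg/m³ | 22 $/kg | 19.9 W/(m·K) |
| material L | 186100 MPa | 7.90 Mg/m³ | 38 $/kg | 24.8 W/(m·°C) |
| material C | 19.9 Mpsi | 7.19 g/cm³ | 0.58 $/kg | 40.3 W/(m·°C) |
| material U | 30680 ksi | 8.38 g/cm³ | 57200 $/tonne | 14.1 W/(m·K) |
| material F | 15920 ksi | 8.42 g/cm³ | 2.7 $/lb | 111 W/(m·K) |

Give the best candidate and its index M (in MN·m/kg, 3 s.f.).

material Z, M = 24.0 MN·m/kg

Screen on constraints: cost ≤ 30 $/kg; k ≥ 63.5 W/(m·K). Survivors: material Z, material F.
Putting every candidate on a common basis:
  material Z: E = 42.31 GPa, ρ = 1760 kg/m³
  material F: E = 109.8 GPa, ρ = 8420 kg/m³
  material Z: M = 24.0 MN·m/kg
  material F: M = 13.0 MN·m/kg
The maximum is for material Z.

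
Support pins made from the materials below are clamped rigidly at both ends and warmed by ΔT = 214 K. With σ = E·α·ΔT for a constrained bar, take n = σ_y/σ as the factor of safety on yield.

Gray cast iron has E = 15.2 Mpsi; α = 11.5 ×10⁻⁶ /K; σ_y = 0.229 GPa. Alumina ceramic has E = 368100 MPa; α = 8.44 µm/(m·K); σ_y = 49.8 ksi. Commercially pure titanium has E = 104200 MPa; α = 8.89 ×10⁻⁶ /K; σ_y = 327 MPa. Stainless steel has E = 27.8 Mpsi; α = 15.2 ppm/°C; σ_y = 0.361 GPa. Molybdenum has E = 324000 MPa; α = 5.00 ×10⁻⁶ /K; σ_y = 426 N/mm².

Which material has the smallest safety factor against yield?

alumina ceramic

In consistent units (E in GPa, α in ×10⁻⁶/K, σ_y in MPa):
  gray cast iron: E = 104.8, α = 11.5, σ_y = 229.0 → σ = 258 MPa, n = 0.888
  alumina ceramic: E = 368.1, α = 8.44, σ_y = 343.4 → σ = 665 MPa, n = 0.516
  commercially pure titanium: E = 104.2, α = 8.89, σ_y = 327.0 → σ = 198 MPa, n = 1.65
  stainless steel: E = 191.7, α = 15.2, σ_y = 361.0 → σ = 623 MPa, n = 0.579
  molybdenum: E = 324.0, α = 5.00, σ_y = 426.0 → σ = 347 MPa, n = 1.23
Smallest n: alumina ceramic with n = 0.516.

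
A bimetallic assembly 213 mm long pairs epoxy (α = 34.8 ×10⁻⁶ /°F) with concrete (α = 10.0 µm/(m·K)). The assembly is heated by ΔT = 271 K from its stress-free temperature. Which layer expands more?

epoxy

epoxy: α = 34.8×10⁻⁶/°F × 9/5 = 62.6×10⁻⁶/K.
α(epoxy) = 62.6×10⁻⁶/K vs α(concrete) = 10.0×10⁻⁶/K.
Higher α expands more for the same ΔT: epoxy.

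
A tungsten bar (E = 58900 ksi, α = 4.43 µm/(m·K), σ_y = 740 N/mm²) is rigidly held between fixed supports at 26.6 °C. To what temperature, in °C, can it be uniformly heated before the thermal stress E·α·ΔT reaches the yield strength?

E = 58900 ksi = 406.1 GPa.
σ_y = 740 N/mm² = 740.0 MPa.
E·α·ΔT = 740.0 MPa ⇒ ΔT = 740.0 / (406.1×10³ × 4.43×10⁻⁶) = 411.3 K.
T = 26.6 + 411.3 = 437.9 °C.

438 °C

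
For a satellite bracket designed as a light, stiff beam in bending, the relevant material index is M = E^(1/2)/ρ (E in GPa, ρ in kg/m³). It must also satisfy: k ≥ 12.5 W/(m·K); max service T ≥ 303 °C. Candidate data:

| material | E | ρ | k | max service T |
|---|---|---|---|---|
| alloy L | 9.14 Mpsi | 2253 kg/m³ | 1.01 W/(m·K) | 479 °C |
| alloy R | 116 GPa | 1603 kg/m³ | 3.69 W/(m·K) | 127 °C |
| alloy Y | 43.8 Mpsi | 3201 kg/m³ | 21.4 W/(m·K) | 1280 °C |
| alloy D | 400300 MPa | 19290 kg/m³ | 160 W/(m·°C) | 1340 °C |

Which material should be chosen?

alloy Y

Screen on constraints: k ≥ 12.5 W/(m·K); max service T ≥ 303 °C. Survivors: alloy Y, alloy D.
In SI units:
  alloy Y: E = 302.0 GPa, ρ = 3201 kg/m³
  alloy D: E = 400.3 GPa, ρ = 19290 kg/m³
  alloy Y: M = 5.43×10⁻³
  alloy D: M = 1.04×10⁻³
Highest index: alloy Y.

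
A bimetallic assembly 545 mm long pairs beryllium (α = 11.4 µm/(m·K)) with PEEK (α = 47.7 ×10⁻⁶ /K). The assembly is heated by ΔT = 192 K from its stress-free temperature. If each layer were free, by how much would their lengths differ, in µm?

Δα = |11.4 − 47.7|×10⁻⁶/K = 36.3×10⁻⁶/K.
ΔL_mismatch = Δα·L·ΔT = 36.3×10⁻⁶ × 545.0 mm × 192.0 K = 3800 µm.

3800 µm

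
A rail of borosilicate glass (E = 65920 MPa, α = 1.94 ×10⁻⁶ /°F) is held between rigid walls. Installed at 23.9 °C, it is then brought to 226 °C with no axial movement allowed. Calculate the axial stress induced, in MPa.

E = 65920 MPa = 65.92 GPa.
α = 1.94×10⁻⁶/°F × 9/5 = 3.49×10⁻⁶/K.
ΔT = 202.1 K. Constrained thermal stress σ = E·α·ΔT = 65.92×10³ MPa × 3.49×10⁻⁶ × 202.1 = 46.5 MPa (compressive).

46.5 MPa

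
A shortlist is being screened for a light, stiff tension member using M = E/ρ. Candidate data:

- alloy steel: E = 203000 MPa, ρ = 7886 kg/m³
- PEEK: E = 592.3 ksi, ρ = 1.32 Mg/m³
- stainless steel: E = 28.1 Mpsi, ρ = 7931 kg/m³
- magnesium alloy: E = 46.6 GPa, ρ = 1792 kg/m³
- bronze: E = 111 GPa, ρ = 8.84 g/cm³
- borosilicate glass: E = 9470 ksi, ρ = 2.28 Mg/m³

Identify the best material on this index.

Normalizing units and computing the index:
  alloy steel: E = 203.0 GPa, ρ = 7886 kg/m³
  PEEK: E = 4.084 GPa, ρ = 1320 kg/m³
  stainless steel: E = 193.7 GPa, ρ = 7931 kg/m³
  magnesium alloy: E = 46.60 GPa, ρ = 1792 kg/m³
  bronze: E = 111.0 GPa, ρ = 8840 kg/m³
  borosilicate glass: E = 65.29 GPa, ρ = 2280 kg/m³
  borosilicate glass: M = 28.6 MN·m/kg
  magnesium alloy: M = 26.0 MN·m/kg
  alloy steel: M = 25.7 MN·m/kg
  stainless steel: M = 24.4 MN·m/kg
  bronze: M = 12.6 MN·m/kg
  PEEK: M = 3.09 MN·m/kg
The maximum is for borosilicate glass.

borosilicate glass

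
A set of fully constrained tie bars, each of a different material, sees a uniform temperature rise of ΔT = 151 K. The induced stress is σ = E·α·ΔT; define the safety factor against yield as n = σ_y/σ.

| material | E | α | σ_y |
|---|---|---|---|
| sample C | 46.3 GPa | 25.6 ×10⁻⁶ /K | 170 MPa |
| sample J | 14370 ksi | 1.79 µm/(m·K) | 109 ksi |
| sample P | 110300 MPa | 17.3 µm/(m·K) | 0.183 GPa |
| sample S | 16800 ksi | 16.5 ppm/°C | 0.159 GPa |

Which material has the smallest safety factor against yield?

In consistent units (E in GPa, α in ×10⁻⁶/K, σ_y in MPa):
  sample C: E = 46.30, α = 25.6, σ_y = 170.0 → σ = 179 MPa, n = 0.950
  sample J: E = 99.08, α = 1.79, σ_y = 751.5 → σ = 26.8 MPa, n = 28.1
  sample P: E = 110.3, α = 17.3, σ_y = 183.0 → σ = 288 MPa, n = 0.635
  sample S: E = 115.8, α = 16.5, σ_y = 159.0 → σ = 289 MPa, n = 0.551
Smallest n: sample S with n = 0.551.

sample S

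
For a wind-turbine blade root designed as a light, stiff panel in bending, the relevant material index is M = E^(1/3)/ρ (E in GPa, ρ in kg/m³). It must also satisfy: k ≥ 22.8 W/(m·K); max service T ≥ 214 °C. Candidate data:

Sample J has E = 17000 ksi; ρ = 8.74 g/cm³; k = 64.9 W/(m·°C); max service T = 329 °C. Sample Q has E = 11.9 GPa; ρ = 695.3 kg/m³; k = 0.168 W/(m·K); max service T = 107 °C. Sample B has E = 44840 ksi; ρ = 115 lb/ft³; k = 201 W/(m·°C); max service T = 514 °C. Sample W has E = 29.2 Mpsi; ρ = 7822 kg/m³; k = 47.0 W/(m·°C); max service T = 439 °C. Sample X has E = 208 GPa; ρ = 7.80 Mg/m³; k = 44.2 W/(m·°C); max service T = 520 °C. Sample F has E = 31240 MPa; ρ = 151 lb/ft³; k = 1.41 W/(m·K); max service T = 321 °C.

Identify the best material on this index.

sample B

Screen on constraints: k ≥ 22.8 W/(m·K); max service T ≥ 214 °C. Survivors: sample J, sample B, sample W, sample X.
Normalizing units and computing the index:
  sample J: E = 117.2 GPa, ρ = 8740 kg/m³
  sample B: E = 309.2 GPa, ρ = 1842 kg/m³
  sample W: E = 201.3 GPa, ρ = 7822 kg/m³
  sample X: E = 208.0 GPa, ρ = 7800 kg/m³
  sample B: M = 3.67×10⁻³
  sample X: M = 0.760×10⁻³
  sample W: M = 0.749×10⁻³
  sample J: M = 0.560×10⁻³
Sample B has the largest M.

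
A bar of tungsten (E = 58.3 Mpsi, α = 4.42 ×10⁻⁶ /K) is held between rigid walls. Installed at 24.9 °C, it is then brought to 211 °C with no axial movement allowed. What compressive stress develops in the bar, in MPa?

331 MPa

E = 58.3 Mpsi = 402.0 GPa.
ΔT = 186.1 K. Constrained thermal stress σ = E·α·ΔT = 402.0×10³ MPa × 4.42×10⁻⁶ × 186.1 = 331 MPa (compressive).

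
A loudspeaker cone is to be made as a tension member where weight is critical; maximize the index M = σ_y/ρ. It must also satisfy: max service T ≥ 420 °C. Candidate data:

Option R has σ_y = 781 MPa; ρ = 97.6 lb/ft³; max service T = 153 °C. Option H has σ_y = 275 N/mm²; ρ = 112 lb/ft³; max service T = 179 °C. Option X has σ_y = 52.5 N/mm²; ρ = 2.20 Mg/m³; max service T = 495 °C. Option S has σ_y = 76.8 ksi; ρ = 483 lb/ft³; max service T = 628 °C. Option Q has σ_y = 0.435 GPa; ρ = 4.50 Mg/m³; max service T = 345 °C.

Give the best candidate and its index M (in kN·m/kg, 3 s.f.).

Screen on constraints: max service T ≥ 420 °C. Survivors: option X, option S.
In SI units:
  option X: σ_y = 52.50 MPa, ρ = 2200 kg/m³
  option S: σ_y = 529.5 MPa, ρ = 7737 kg/m³
  option S: M = 68.4 kN·m/kg
  option X: M = 23.9 kN·m/kg
Option S has the largest M.

option S, M = 68.4 kN·m/kg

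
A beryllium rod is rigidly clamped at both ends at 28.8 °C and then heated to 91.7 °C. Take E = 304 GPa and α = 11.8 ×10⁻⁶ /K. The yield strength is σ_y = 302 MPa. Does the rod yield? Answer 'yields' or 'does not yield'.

ΔT = 62.90 K. Constrained thermal stress σ = E·α·ΔT = 304.0×10³ MPa × 11.8×10⁻⁶ × 62.90 = 226 MPa (compressive).
Compare to σ_y = 302 MPa: σ < σ_y, so it does not yield.

does not yield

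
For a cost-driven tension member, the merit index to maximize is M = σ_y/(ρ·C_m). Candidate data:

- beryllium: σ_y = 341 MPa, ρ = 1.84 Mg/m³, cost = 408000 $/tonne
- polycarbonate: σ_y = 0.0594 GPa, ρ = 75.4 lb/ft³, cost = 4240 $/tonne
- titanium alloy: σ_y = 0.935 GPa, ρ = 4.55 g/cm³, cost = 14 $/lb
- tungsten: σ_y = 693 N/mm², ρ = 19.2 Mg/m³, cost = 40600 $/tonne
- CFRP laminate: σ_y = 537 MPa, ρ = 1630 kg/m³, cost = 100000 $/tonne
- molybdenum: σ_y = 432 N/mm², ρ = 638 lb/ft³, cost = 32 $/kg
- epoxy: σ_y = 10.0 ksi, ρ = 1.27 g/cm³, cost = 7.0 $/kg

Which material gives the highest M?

Normalizing units and computing the index:
  beryllium: σ_y = 341.0 MPa, ρ = 1840 kg/m³, cost = 408.0 $/kg
  polycarbonate: σ_y = 59.40 MPa, ρ = 1208 kg/m³, cost = 4.240 $/kg
  titanium alloy: σ_y = 935.0 MPa, ρ = 4550 kg/m³, cost = 30.86 $/kg
  tungsten: σ_y = 693.0 MPa, ρ = 19200 kg/m³, cost = 40.60 $/kg
  CFRP laminate: σ_y = 537.0 MPa, ρ = 1630 kg/m³, cost = 100.0 $/kg
  molybdenum: σ_y = 432.0 MPa, ρ = 10220 kg/m³, cost = 32.00 $/kg
  epoxy: σ_y = 68.95 MPa, ρ = 1270 kg/m³, cost = 7.000 $/kg
  polycarbonate: M = 11.6 kN·m per $
  epoxy: M = 7.76 kN·m per $
  titanium alloy: M = 6.66 kN·m per $
  CFRP laminate: M = 3.29 kN·m per $
  molybdenum: M = 1.32 kN·m per $
  tungsten: M = 0.889 kN·m per $
  beryllium: M = 0.454 kN·m per $
Polycarbonate has the largest M.

polycarbonate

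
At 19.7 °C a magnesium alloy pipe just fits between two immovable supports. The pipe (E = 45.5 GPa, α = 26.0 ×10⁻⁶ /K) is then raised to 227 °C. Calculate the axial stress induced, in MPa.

245 MPa

ΔT = 207.3 K. Constrained thermal stress σ = E·α·ΔT = 45.50×10³ MPa × 26.0×10⁻⁶ × 207.3 = 245 MPa (compressive).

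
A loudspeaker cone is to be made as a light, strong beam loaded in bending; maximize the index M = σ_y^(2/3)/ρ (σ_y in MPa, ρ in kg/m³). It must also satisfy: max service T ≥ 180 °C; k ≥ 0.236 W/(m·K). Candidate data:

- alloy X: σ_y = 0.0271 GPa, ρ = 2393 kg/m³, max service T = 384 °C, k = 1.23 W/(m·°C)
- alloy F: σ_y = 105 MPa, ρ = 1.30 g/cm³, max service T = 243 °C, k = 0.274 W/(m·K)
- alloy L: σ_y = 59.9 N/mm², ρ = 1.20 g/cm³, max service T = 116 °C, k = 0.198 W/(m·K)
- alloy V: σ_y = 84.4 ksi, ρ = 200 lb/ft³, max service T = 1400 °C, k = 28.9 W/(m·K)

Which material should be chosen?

alloy V

Screen on constraints: max service T ≥ 180 °C; k ≥ 0.236 W/(m·K). Survivors: alloy X, alloy F, alloy V.
In SI units:
  alloy X: σ_y = 27.10 MPa, ρ = 2393 kg/m³
  alloy F: σ_y = 105.0 MPa, ρ = 1300 kg/m³
  alloy V: σ_y = 581.9 MPa, ρ = 3204 kg/m³
  alloy V: M = 21.8×10⁻³
  alloy F: M = 17.1×10⁻³
  alloy X: M = 3.77×10⁻³
The maximum is for alloy V.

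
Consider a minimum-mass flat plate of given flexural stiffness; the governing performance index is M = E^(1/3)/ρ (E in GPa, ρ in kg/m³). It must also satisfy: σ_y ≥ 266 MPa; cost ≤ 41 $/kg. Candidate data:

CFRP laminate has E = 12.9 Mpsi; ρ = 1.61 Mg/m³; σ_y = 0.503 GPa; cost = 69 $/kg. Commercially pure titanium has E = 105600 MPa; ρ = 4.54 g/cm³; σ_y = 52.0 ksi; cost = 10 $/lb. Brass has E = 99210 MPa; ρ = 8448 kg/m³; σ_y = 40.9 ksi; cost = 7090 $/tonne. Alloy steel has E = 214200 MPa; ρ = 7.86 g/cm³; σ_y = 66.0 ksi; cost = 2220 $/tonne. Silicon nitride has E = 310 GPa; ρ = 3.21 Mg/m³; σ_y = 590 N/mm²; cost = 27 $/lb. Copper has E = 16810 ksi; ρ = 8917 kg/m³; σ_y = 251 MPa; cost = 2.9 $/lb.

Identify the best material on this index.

Screen on constraints: σ_y ≥ 266 MPa; cost ≤ 41 $/kg. Survivors: commercially pure titanium, brass, alloy steel.
After converting to SI:
  commercially pure titanium: E = 105.6 GPa, ρ = 4540 kg/m³
  brass: E = 99.21 GPa, ρ = 8448 kg/m³
  alloy steel: E = 214.2 GPa, ρ = 7860 kg/m³
  commercially pure titanium: M = 1.04×10⁻³
  alloy steel: M = 0.761×10⁻³
  brass: M = 0.548×10⁻³
Commercially pure titanium ranks first.

commercially pure titanium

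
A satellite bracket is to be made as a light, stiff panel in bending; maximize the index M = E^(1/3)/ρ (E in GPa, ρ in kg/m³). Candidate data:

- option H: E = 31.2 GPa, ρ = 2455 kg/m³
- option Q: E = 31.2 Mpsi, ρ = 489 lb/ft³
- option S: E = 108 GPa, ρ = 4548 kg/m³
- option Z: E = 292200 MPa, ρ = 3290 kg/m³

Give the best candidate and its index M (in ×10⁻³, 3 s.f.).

option Z, M = 2.02×10⁻³

After converting to SI:
  option H: E = 31.20 GPa, ρ = 2455 kg/m³
  option Q: E = 215.1 GPa, ρ = 7833 kg/m³
  option S: E = 108.0 GPa, ρ = 4548 kg/m³
  option Z: E = 292.2 GPa, ρ = 3290 kg/m³
  option Z: M = 2.02×10⁻³
  option H: M = 1.28×10⁻³
  option S: M = 1.05×10⁻³
  option Q: M = 0.765×10⁻³
Highest index: option Z.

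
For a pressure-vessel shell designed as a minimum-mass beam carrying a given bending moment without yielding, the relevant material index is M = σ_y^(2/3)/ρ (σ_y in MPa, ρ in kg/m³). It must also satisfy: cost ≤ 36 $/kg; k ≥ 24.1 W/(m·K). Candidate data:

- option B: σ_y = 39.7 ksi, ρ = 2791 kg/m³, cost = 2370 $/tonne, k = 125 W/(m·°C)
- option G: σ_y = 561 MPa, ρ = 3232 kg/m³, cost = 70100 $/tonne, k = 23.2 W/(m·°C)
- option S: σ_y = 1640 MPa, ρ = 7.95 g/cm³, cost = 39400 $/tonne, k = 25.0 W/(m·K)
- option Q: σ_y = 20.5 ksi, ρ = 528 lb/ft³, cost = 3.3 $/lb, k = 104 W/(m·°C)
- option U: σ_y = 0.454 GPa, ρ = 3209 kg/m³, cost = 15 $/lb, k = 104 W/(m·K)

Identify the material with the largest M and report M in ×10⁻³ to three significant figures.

Screen on constraints: cost ≤ 36 $/kg; k ≥ 24.1 W/(m·K). Survivors: option B, option Q, option U.
In SI units:
  option B: σ_y = 273.7 MPa, ρ = 2791 kg/m³
  option Q: σ_y = 141.3 MPa, ρ = 8458 kg/m³
  option U: σ_y = 454.0 MPa, ρ = 3209 kg/m³
  option U: M = 18.4×10⁻³
  option B: M = 15.1×10⁻³
  option Q: M = 3.21×10⁻³
Highest index: option U.

option U, M = 18.4×10⁻³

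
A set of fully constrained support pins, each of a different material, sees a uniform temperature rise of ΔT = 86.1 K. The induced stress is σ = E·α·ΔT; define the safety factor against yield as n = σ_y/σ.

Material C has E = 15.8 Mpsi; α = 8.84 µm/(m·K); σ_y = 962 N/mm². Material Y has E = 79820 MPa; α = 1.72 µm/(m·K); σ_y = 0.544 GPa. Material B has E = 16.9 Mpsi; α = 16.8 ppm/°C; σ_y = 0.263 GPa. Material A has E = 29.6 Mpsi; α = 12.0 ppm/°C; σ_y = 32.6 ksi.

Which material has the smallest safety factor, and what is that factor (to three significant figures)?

Converting E to GPa, α to ×10⁻⁶/K, σ_y to MPa, then σ and n for each:
  material C: E = 108.9, α = 8.84, σ_y = 962.0 → σ = 82.9 MPa, n = 11.6
  material Y: E = 79.82, α = 1.72, σ_y = 544.0 → σ = 11.8 MPa, n = 46.0
  material B: E = 116.5, α = 16.8, σ_y = 263.0 → σ = 169 MPa, n = 1.56
  material A: E = 204.1, α = 12.0, σ_y = 224.8 → σ = 211 MPa, n = 1.07
Material A has the lowest safety factor, n = 1.07.

material A, n = 1.07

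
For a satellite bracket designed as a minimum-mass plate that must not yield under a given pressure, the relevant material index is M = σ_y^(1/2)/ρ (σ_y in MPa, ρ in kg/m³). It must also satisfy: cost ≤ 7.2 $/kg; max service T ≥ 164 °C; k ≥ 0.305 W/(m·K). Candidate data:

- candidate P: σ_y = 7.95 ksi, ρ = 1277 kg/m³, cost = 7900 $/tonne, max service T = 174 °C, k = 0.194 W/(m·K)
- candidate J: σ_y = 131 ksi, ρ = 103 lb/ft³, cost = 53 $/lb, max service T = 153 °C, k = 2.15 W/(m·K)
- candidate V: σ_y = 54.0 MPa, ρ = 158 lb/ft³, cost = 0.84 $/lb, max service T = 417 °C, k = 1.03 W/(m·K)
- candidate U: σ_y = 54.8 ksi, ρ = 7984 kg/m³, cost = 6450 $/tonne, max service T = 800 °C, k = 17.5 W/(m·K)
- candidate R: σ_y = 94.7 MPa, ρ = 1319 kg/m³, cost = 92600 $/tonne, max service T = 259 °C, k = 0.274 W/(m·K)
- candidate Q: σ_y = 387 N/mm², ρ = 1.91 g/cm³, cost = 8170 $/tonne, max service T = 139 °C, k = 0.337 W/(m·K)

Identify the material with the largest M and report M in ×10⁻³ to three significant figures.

candidate V, M = 2.90×10⁻³

Screen on constraints: cost ≤ 7.2 $/kg; max service T ≥ 164 °C; k ≥ 0.305 W/(m·K). Survivors: candidate V, candidate U.
In SI units:
  candidate V: σ_y = 54.00 MPa, ρ = 2531 kg/m³
  candidate U: σ_y = 377.8 MPa, ρ = 7984 kg/m³
  candidate V: M = 2.90×10⁻³
  candidate U: M = 2.43×10⁻³
Candidate V has the largest M.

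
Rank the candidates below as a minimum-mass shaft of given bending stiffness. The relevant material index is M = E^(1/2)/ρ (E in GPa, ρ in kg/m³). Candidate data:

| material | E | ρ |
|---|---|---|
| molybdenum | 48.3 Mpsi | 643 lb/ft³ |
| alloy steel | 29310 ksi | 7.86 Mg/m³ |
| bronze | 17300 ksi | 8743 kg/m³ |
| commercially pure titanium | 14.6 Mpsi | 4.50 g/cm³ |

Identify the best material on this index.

commercially pure titanium

Putting every candidate on a common basis:
  molybdenum: E = 333.0 GPa, ρ = 10300 kg/m³
  alloy steel: E = 202.1 GPa, ρ = 7860 kg/m³
  bronze: E = 119.3 GPa, ρ = 8743 kg/m³
  commercially pure titanium: E = 100.7 GPa, ρ = 4500 kg/m³
  commercially pure titanium: M = 2.23×10⁻³
  alloy steel: M = 1.81×10⁻³
  molybdenum: M = 1.77×10⁻³
  bronze: M = 1.25×10⁻³
Highest index: commercially pure titanium.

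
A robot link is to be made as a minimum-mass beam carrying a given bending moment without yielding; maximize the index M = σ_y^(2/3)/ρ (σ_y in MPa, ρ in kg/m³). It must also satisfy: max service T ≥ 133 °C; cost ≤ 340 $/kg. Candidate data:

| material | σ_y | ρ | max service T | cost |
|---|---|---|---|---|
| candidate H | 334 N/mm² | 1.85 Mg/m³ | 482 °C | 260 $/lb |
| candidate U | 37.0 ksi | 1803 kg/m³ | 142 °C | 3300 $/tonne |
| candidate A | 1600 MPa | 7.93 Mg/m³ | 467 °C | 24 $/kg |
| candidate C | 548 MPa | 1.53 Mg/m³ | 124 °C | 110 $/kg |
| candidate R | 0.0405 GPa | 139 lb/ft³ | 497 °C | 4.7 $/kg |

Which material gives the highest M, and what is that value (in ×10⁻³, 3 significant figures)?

Screen on constraints: max service T ≥ 133 °C; cost ≤ 340 $/kg. Survivors: candidate U, candidate A, candidate R.
Putting every candidate on a common basis:
  candidate U: σ_y = 255.1 MPa, ρ = 1803 kg/m³
  candidate A: σ_y = 1600 MPa, ρ = 7930 kg/m³
  candidate R: σ_y = 40.50 MPa, ρ = 2227 kg/m³
  candidate U: M = 22.3×10⁻³
  candidate A: M = 17.3×10⁻³
  candidate R: M = 5.30×10⁻³
The maximum is for candidate U.

candidate U, M = 22.3×10⁻³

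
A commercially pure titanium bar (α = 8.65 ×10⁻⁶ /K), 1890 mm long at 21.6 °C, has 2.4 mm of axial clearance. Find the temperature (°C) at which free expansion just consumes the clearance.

168 °C

α·L₀·ΔT = 2.4 mm ⇒ ΔT = 2.4 / (8.65×10⁻⁶ × 1890.0) = 146.8 K.
T = 21.6 + 146.8 = 168.4 °C.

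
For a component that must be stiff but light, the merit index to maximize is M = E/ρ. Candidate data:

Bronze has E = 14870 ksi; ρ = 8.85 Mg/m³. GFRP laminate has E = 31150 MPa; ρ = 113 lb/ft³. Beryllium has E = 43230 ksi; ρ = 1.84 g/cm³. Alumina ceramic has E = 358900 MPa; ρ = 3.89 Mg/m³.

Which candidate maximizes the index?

beryllium

In SI units:
  bronze: E = 102.5 GPa, ρ = 8850 kg/m³
  GFRP laminate: E = 31.15 GPa, ρ = 1810 kg/m³
  beryllium: E = 298.1 GPa, ρ = 1840 kg/m³
  alumina ceramic: E = 358.9 GPa, ρ = 3890 kg/m³
  beryllium: M = 162 MN·m/kg
  alumina ceramic: M = 92.3 MN·m/kg
  GFRP laminate: M = 17.2 MN·m/kg
  bronze: M = 11.6 MN·m/kg
Highest index: beryllium.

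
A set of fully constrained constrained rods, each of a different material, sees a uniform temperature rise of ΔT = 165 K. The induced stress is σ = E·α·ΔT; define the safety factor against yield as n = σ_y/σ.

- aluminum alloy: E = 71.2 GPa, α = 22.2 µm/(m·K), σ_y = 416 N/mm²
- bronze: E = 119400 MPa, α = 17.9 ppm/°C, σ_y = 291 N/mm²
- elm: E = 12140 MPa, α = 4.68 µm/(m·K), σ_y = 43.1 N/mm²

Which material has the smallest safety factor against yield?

With everything in SI (GPa, ×10⁻⁶/K, MPa):
  aluminum alloy: E = 71.20, α = 22.2, σ_y = 416.0 → σ = 261 MPa, n = 1.60
  bronze: E = 119.4, α = 17.9, σ_y = 291.0 → σ = 353 MPa, n = 0.825
  elm: E = 12.14, α = 4.68, σ_y = 43.10 → σ = 9.37 MPa, n = 4.60
Bronze has the lowest safety factor, n = 0.825.

bronze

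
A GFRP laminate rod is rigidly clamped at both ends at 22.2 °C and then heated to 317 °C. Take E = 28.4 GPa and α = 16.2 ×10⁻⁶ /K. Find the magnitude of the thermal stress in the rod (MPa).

ΔT = 294.8 K. Constrained thermal stress σ = E·α·ΔT = 28.40×10³ MPa × 16.2×10⁻⁶ × 294.8 = 136 MPa (compressive).

136 MPa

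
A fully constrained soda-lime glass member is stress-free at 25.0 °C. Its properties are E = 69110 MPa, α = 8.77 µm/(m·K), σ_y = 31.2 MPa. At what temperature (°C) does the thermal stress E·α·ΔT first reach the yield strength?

E = 69110 MPa = 69.11 GPa.
E·α·ΔT = 31.20 MPa ⇒ ΔT = 31.20 / (69.11×10³ × 8.77×10⁻⁶) = 51.48 K.
T = 25.0 + 51.48 = 76.48 °C.

76.5 °C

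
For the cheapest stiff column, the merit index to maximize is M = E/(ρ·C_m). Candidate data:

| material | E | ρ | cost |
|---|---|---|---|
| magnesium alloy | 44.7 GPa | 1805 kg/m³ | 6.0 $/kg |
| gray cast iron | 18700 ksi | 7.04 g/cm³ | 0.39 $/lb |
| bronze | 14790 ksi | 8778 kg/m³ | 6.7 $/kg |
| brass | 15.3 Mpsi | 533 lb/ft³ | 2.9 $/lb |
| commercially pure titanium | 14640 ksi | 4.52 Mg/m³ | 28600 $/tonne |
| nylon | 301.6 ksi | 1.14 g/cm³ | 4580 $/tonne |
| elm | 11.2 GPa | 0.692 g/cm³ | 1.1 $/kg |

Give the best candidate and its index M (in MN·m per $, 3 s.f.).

gray cast iron, M = 21.3 MN·m per $

Normalizing units and computing the index:
  magnesium alloy: E = 44.70 GPa, ρ = 1805 kg/m³, cost = 6.000 $/kg
  gray cast iron: E = 128.9 GPa, ρ = 7040 kg/m³, cost = 0.8598 $/kg
  bronze: E = 102.0 GPa, ρ = 8778 kg/m³, cost = 6.700 $/kg
  brass: E = 105.5 GPa, ρ = 8538 kg/m³, cost = 6.393 $/kg
  commercially pure titanium: E = 100.9 GPa, ρ = 4520 kg/m³, cost = 28.60 $/kg
  nylon: E = 2.079 GPa, ρ = 1140 kg/m³, cost = 4.580 $/kg
  elm: E = 11.20 GPa, ρ = 692.0 kg/m³, cost = 1.100 $/kg
  gray cast iron: M = 21.3 MN·m per $
  elm: M = 14.7 MN·m per $
  magnesium alloy: M = 4.13 MN·m per $
  brass: M = 1.93 MN·m per $
  bronze: M = 1.73 MN·m per $
  commercially pure titanium: M = 0.781 MN·m per $
  nylon: M = 0.398 MN·m per $
The maximum is for gray cast iron.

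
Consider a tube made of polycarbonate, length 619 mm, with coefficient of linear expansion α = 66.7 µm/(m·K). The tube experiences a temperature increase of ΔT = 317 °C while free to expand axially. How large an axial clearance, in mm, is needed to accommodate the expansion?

ΔL = α·L₀·ΔT = 66.7×10⁻⁶ × 619 mm × 317.0 K = 13.1 mm.

13.1 mm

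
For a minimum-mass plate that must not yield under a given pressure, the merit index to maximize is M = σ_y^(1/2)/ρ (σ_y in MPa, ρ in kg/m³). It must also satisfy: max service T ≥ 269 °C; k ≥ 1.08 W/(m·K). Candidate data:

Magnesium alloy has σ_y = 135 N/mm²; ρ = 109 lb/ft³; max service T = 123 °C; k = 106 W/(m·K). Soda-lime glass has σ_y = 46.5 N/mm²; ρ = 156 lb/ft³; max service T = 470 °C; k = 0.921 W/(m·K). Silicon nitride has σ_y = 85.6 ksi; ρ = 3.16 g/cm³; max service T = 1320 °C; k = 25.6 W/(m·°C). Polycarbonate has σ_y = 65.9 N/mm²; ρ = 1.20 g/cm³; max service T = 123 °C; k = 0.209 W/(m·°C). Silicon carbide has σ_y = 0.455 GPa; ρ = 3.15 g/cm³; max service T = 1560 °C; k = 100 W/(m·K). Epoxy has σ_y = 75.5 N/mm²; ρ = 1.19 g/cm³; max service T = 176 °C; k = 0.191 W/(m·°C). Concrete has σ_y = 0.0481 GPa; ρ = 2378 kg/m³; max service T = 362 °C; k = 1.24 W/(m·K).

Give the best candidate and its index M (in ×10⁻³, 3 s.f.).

silicon nitride, M = 7.69×10⁻³

Screen on constraints: max service T ≥ 269 °C; k ≥ 1.08 W/(m·K). Survivors: silicon nitride, silicon carbide, concrete.
Normalizing units and computing the index:
  silicon nitride: σ_y = 590.2 MPa, ρ = 3160 kg/m³
  silicon carbide: σ_y = 455.0 MPa, ρ = 3150 kg/m³
  concrete: σ_y = 48.10 MPa, ρ = 2378 kg/m³
  silicon nitride: M = 7.69×10⁻³
  silicon carbide: M = 6.77×10⁻³
  concrete: M = 2.92×10⁻³
Highest index: silicon nitride.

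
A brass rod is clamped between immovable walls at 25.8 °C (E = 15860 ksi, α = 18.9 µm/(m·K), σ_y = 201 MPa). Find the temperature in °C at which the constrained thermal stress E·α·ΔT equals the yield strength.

123 °C

E = 15860 ksi = 109.4 GPa.
E·α·ΔT = 201.0 MPa ⇒ ΔT = 201.0 / (109.4×10³ × 18.9×10⁻⁶) = 97.26 K.
T = 25.8 + 97.26 = 123.1 °C.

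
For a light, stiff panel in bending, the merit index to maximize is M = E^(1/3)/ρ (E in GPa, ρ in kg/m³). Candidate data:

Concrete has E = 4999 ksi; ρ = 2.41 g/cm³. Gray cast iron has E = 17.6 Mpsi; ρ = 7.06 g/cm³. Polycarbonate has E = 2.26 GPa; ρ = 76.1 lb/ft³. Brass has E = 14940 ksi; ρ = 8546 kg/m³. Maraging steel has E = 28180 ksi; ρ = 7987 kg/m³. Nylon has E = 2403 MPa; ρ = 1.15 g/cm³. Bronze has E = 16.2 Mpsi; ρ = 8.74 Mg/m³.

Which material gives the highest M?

Convert each candidate to consistent units, then evaluate M:
  concrete: E = 34.47 GPa, ρ = 2410 kg/m³
  gray cast iron: E = 121.3 GPa, ρ = 7060 kg/m³
  polycarbonate: E = 2.260 GPa, ρ = 1219 kg/m³
  brass: E = 103.0 GPa, ρ = 8546 kg/m³
  maraging steel: E = 194.3 GPa, ρ = 7987 kg/m³
  nylon: E = 2.403 GPa, ρ = 1150 kg/m³
  bronze: E = 111.7 GPa, ρ = 8740 kg/m³
  concrete: M = 1.35×10⁻³
  nylon: M = 1.16×10⁻³
  polycarbonate: M = 1.08×10⁻³
  maraging steel: M = 0.725×10⁻³
  gray cast iron: M = 0.701×10⁻³
  bronze: M = 0.551×10⁻³
  brass: M = 0.549×10⁻³
The maximum is for concrete.

concrete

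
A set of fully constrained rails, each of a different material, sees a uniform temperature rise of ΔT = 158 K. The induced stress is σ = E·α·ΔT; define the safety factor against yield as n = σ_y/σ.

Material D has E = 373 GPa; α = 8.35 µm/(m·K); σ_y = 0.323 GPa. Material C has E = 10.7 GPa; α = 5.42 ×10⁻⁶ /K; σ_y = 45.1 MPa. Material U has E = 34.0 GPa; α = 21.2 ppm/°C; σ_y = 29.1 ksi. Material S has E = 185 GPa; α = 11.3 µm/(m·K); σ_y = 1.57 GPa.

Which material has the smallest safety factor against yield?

With everything in SI (GPa, ×10⁻⁶/K, MPa):
  material D: E = 373.0, α = 8.35, σ_y = 323.0 → σ = 492 MPa, n = 0.656
  material C: E = 10.70, α = 5.42, σ_y = 45.10 → σ = 9.16 MPa, n = 4.92
  material U: E = 34.00, α = 21.2, σ_y = 200.6 → σ = 114 MPa, n = 1.76
  material S: E = 185.0, α = 11.3, σ_y = 1570 → σ = 330 MPa, n = 4.75
The minimum is material D at n = 0.656.

material D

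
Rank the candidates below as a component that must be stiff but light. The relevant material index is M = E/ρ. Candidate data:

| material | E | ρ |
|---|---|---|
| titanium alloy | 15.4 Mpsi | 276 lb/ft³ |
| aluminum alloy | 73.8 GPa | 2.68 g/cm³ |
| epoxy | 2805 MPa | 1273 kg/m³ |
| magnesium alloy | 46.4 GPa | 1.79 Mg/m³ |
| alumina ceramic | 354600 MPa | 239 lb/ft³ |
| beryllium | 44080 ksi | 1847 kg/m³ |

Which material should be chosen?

Putting every candidate on a common basis:
  titanium alloy: E = 106.2 GPa, ρ = 4421 kg/m³
  aluminum alloy: E = 73.80 GPa, ρ = 2680 kg/m³
  epoxy: E = 2.805 GPa, ρ = 1273 kg/m³
  magnesium alloy: E = 46.40 GPa, ρ = 1790 kg/m³
  alumina ceramic: E = 354.6 GPa, ρ = 3828 kg/m³
  beryllium: E = 303.9 GPa, ρ = 1847 kg/m³
  beryllium: M = 165 MN·m/kg
  alumina ceramic: M = 92.6 MN·m/kg
  aluminum alloy: M = 27.5 MN·m/kg
  magnesium alloy: M = 25.9 MN·m/kg
  titanium alloy: M = 24.0 MN·m/kg
  epoxy: M = 2.20 MN·m/kg
Highest index: beryllium.

beryllium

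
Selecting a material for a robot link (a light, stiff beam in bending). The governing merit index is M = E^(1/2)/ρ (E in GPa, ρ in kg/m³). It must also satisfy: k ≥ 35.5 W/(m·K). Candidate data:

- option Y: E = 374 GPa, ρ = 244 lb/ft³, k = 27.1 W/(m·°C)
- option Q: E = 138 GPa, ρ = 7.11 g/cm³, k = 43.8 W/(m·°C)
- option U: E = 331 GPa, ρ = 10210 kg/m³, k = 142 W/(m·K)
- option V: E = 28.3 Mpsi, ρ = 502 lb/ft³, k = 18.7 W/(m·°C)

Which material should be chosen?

Screen on constraints: k ≥ 35.5 W/(m·K). Survivors: option Q, option U.
After converting to SI:
  option Q: E = 138.0 GPa, ρ = 7110 kg/m³
  option U: E = 331.0 GPa, ρ = 10210 kg/m³
  option U: M = 1.78×10⁻³
  option Q: M = 1.65×10⁻³
Option U has the largest M.

option U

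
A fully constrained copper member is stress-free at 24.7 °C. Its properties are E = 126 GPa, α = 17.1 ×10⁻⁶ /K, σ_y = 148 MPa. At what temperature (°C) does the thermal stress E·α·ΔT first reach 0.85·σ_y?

83.1 °C

E·α·ΔT = 125.8 MPa ⇒ ΔT = 125.8 / (126.0×10³ × 17.1×10⁻⁶) = 58.39 K.
T = 24.7 + 58.39 = 83.09 °C.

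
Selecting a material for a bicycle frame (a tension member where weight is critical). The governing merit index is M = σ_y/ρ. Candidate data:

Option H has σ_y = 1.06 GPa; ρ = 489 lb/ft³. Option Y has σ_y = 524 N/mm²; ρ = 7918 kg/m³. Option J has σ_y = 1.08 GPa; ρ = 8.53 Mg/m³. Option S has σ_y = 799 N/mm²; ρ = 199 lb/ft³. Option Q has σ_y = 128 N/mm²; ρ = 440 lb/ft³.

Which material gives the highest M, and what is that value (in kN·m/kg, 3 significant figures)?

option S, M = 251 kN·m/kg

After converting to SI:
  option H: σ_y = 1060 MPa, ρ = 7833 kg/m³
  option Y: σ_y = 524.0 MPa, ρ = 7918 kg/m³
  option J: σ_y = 1080 MPa, ρ = 8530 kg/m³
  option S: σ_y = 799.0 MPa, ρ = 3188 kg/m³
  option Q: σ_y = 128.0 MPa, ρ = 7048 kg/m³
  option S: M = 251 kN·m/kg
  option H: M = 135 kN·m/kg
  option J: M = 127 kN·m/kg
  option Y: M = 66.2 kN·m/kg
  option Q: M = 18.2 kN·m/kg
Option S has the largest M.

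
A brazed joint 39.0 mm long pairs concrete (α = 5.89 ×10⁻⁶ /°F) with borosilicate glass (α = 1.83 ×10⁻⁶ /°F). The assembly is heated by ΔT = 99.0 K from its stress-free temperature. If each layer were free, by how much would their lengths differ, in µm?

concrete: α = 5.89×10⁻⁶/°F × 9/5 = 10.6×10⁻⁶/K.
borosilicate glass: α = 1.83×10⁻⁶/°F × 9/5 = 3.29×10⁻⁶/K.
Δα = |10.6 − 3.29|×10⁻⁶/K = 7.31×10⁻⁶/K.
ΔL_mismatch = Δα·L·ΔT = 7.31×10⁻⁶ × 39.0 mm × 99.0 K = 28.2 µm.

28.2 µm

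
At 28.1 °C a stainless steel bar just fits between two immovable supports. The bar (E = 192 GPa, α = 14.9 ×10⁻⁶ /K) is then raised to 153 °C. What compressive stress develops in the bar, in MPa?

ΔT = 124.9 K. Constrained thermal stress σ = E·α·ΔT = 192.0×10³ MPa × 14.9×10⁻⁶ × 124.9 = 357 MPa (compressive).

357 MPa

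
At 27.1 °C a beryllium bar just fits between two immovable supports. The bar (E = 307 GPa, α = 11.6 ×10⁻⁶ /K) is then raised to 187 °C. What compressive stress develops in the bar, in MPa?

ΔT = 159.9 K. Constrained thermal stress σ = E·α·ΔT = 307.0×10³ MPa × 11.6×10⁻⁶ × 159.9 = 569 MPa (compressive).

569 MPa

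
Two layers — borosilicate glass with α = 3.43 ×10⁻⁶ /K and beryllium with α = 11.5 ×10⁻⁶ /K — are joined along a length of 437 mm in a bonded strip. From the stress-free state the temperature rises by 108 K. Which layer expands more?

beryllium

α(borosilicate glass) = 3.43×10⁻⁶/K vs α(beryllium) = 11.5×10⁻⁶/K.
Higher α expands more for the same ΔT: beryllium.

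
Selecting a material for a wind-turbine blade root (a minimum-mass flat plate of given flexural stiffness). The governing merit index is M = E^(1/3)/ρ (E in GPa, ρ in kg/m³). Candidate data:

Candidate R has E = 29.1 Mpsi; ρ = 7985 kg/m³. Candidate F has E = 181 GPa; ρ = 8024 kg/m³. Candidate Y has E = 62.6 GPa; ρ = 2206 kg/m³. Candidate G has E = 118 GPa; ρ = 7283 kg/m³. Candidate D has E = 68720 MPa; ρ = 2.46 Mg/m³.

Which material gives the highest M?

Putting every candidate on a common basis:
  candidate R: E = 200.6 GPa, ρ = 7985 kg/m³
  candidate F: E = 181.0 GPa, ρ = 8024 kg/m³
  candidate Y: E = 62.60 GPa, ρ = 2206 kg/m³
  candidate G: E = 118.0 GPa, ρ = 7283 kg/m³
  candidate D: E = 68.72 GPa, ρ = 2460 kg/m³
  candidate Y: M = 1.80×10⁻³
  candidate D: M = 1.67×10⁻³
  candidate R: M = 0.733×10⁻³
  candidate F: M = 0.705×10⁻³
  candidate G: M = 0.673×10⁻³
Highest index: candidate Y.

candidate Y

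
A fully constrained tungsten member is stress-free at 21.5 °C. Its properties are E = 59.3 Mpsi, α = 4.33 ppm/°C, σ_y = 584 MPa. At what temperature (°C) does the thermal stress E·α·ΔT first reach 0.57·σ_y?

E = 59.3 Mpsi = 408.9 GPa.
E·α·ΔT = 332.9 MPa ⇒ ΔT = 332.9 / (408.9×10³ × 4.33×10⁻⁶) = 188.0 K.
T = 21.5 + 188.0 = 209.5 °C.

210 °C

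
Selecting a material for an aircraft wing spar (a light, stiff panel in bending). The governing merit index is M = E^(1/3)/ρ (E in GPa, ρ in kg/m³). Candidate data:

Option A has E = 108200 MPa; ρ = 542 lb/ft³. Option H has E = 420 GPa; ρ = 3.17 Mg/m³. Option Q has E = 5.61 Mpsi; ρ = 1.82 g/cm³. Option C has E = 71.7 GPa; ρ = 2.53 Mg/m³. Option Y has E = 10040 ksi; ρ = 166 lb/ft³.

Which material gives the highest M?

Putting every candidate on a common basis:
  option A: E = 108.2 GPa, ρ = 8682 kg/m³
  option H: E = 420.0 GPa, ρ = 3170 kg/m³
  option Q: E = 38.68 GPa, ρ = 1820 kg/m³
  option C: E = 71.70 GPa, ρ = 2530 kg/m³
  option Y: E = 69.22 GPa, ρ = 2659 kg/m³
  option H: M = 2.36×10⁻³
  option Q: M = 1.86×10⁻³
  option C: M = 1.64×10⁻³
  option Y: M = 1.54×10⁻³
  option A: M = 0.549×10⁻³
The maximum is for option H.

option H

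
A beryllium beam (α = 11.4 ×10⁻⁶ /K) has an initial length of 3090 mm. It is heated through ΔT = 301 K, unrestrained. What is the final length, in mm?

ΔL = α·L₀·ΔT = 11.4×10⁻⁶ × 3090 mm × 301.0 K = 10.6 mm.
L = L₀ + ΔL = 3090 + 10.6 = 3100.6 mm.

3100.6 mm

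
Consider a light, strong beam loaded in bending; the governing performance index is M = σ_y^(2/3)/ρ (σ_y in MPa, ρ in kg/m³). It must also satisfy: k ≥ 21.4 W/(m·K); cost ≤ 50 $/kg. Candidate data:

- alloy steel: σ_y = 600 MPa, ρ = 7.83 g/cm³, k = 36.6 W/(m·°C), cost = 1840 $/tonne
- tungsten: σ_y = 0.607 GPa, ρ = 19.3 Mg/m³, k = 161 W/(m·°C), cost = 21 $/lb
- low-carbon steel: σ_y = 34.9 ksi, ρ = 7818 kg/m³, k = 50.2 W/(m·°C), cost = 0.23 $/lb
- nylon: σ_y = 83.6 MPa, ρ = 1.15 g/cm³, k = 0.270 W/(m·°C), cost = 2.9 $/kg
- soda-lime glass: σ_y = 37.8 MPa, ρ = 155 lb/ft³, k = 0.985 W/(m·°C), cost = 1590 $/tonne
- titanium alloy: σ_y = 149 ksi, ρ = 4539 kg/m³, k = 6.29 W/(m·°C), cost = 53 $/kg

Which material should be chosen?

Screen on constraints: k ≥ 21.4 W/(m·K); cost ≤ 50 $/kg. Survivors: alloy steel, tungsten, low-carbon steel.
After converting to SI:
  alloy steel: σ_y = 600.0 MPa, ρ = 7830 kg/m³
  tungsten: σ_y = 607.0 MPa, ρ = 19300 kg/m³
  low-carbon steel: σ_y = 240.6 MPa, ρ = 7818 kg/m³
  alloy steel: M = 9.09×10⁻³
  low-carbon steel: M = 4.95×10⁻³
  tungsten: M = 3.71×10⁻³
The maximum is for alloy steel.

alloy steel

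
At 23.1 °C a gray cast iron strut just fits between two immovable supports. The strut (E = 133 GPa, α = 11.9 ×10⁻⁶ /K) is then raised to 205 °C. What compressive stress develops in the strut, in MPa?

288 MPa

ΔT = 181.9 K. Constrained thermal stress σ = E·α·ΔT = 133.0×10³ MPa × 11.9×10⁻⁶ × 181.9 = 288 MPa (compressive).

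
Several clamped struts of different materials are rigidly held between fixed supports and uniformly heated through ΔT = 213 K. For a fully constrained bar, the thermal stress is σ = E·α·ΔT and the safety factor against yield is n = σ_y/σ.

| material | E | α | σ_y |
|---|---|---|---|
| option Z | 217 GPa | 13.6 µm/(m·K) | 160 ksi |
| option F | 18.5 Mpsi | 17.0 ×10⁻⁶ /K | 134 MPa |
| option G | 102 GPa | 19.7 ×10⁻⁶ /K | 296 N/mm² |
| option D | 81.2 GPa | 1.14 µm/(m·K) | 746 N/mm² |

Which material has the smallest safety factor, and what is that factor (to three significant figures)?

option F, n = 0.290

Converting E to GPa, α to ×10⁻⁶/K, σ_y to MPa, then σ and n for each:
  option Z: E = 217.0, α = 13.6, σ_y = 1103 → σ = 629 MPa, n = 1.75
  option F: E = 127.6, α = 17.0, σ_y = 134.0 → σ = 462 MPa, n = 0.290
  option G: E = 102.0, α = 19.7, σ_y = 296.0 → σ = 428 MPa, n = 0.692
  option D: E = 81.20, α = 1.14, σ_y = 746.0 → σ = 19.7 MPa, n = 37.8
The minimum is option F at n = 0.290.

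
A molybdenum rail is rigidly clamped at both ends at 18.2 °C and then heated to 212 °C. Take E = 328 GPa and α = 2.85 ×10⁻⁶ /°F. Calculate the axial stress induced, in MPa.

α = 2.85×10⁻⁶/°F × 9/5 = 5.13×10⁻⁶/K.
ΔT = 193.8 K. Constrained thermal stress σ = E·α·ΔT = 328.0×10³ MPa × 5.13×10⁻⁶ × 193.8 = 326 MPa (compressive).

326 MPa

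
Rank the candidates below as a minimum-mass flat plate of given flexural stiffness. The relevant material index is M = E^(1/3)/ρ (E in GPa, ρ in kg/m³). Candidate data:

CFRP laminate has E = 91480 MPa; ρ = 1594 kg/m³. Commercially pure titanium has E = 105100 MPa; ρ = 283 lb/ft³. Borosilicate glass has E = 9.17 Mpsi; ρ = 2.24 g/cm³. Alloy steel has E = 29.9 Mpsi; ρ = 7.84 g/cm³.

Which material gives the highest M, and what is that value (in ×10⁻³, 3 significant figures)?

In SI units:
  CFRP laminate: E = 91.48 GPa, ρ = 1594 kg/m³
  commercially pure titanium: E = 105.1 GPa, ρ = 4533 kg/m³
  borosilicate glass: E = 63.22 GPa, ρ = 2240 kg/m³
  alloy steel: E = 206.2 GPa, ρ = 7840 kg/m³
  CFRP laminate: M = 2.83×10⁻³
  borosilicate glass: M = 1.78×10⁻³
  commercially pure titanium: M = 1.04×10⁻³
  alloy steel: M = 0.753×10⁻³
CFRP laminate has the largest M.

CFRP laminate, M = 2.83×10⁻³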